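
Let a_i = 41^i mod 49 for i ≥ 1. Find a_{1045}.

34

a_1 = 41, a_2 = 15, a_3 = 27, a_4 = 29, a_5 = 13, a_6 = 43, a_7 = 48, a_8 = 8, a_9 = 34, a_{10} = 22, a_{11} = 20, a_{12} = 36, a_{13} = 6, a_{14} = 1, a_{15} = 41.
Since a_{15} = a_1 = 41, the sequence is periodic with period 14.
So a_{1045} = a_{1 + ((1045-1) mod 14)} = a_9 = 34.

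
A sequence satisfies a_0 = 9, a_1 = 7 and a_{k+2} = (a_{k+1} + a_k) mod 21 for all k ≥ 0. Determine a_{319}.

Computing terms: a_0 = 9,  a_1 = 7,  a_2 = 16,  a_3 = 2,  a_4 = 18,  a_5 = 20,  a_6 = 17,  a_7 = 16,  a_8 = 12,  a_9 = 7,  a_{10} = 19,  a_{11} = 5,  a_{12} = 3,  a_{13} = 8,  a_{14} = 11,  a_{15} = 19,  a_{16} = 9,  a_{17} = 7.
The sequence repeats with period 16.
So a_{319} = a_{0 + ((319-0) mod 16)} = a_{15} = 19.

19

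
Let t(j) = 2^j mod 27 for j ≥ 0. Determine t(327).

8

Listing terms: t(0) = 1, t(1) = 2, t(2) = 4, t(3) = 8, t(4) = 16, t(5) = 5, t(6) = 10, t(7) = 20, t(8) = 13, t(9) = 26, t(10) = 25, t(11) = 23, t(12) = 19, t(13) = 11, t(14) = 22, t(15) = 17, t(16) = 7, t(17) = 14, t(18) = 1.
The sequence repeats with period 18.
(327 - 0) mod 18 = 3, so t(327) = t(3) = 8.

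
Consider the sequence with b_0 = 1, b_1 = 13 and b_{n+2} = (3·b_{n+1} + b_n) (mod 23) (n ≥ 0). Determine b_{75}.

14

b_0 = 1,  b_1 = 13,  b_2 = 17,  b_3 = 18,  b_4 = 2,  b_5 = 1,  b_6 = 5,  b_7 = 16,  b_8 = 7,  b_9 = 14,  b_{10} = 3,  b_{11} = 0,  b_{12} = 3,  b_{13} = 9,  b_{14} = 7,  b_{15} = 7,  b_{16} = 5,  b_{17} = 22,  b_{18} = 2,  b_{19} = 5,  b_{20} = 17,  b_{21} = 10,  b_{22} = 1,  b_{23} = 13.
The sequence repeats with period 22.
(75 - 0) mod 22 = 9, so b_{75} = b_9 = 14.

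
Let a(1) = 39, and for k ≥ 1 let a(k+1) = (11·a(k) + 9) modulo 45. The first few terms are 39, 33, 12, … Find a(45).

30

a(1) = 39,  a(2) = 33,  a(3) = 12,  a(4) = 6,  a(5) = 30,  a(6) = 24,  a(7) = 3,  a(8) = 42,  a(9) = 21,  a(10) = 15,  a(11) = 39.
Since a(11) = a(1) = 39, the sequence is periodic with period 10.
(45 - 1) mod 10 = 4, so a(45) = a(5) = 30.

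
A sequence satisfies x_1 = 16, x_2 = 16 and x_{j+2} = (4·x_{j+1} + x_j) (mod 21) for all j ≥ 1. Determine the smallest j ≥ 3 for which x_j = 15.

16

x_1 = 16, x_2 = 16, x_3 = 17, x_4 = 0, x_5 = 17, x_6 = 5, x_7 = 16, x_8 = 6, x_9 = 19, x_{10} = 19, x_{11} = 11, x_{12} = 0, x_{13} = 11, x_{14} = 2, x_{15} = 19, x_{16} = 15, x_{17} = 16, x_{18} = 16.
Since (x_{17}, x_{18}) = (x_1, x_2) = (16, 16) (two consecutive terms determine the rest), the sequence is periodic with period 16.
The value 15 first appears (with j ≥ 3) at x_{16}.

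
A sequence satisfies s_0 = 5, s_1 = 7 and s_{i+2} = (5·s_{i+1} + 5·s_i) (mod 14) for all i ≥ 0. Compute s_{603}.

13

We have s_0 = 5, s_1 = 7, s_2 = 4, s_3 = 13, s_4 = 1, s_5 = 0, s_6 = 5, s_7 = 11, s_8 = 10, s_9 = 7, s_{10} = 1, s_{11} = 12, s_{12} = 9, s_{13} = 7, s_{14} = 10, s_{15} = 1, s_{16} = 13, s_{17} = 0, s_{18} = 9, s_{19} = 3, s_{20} = 4, s_{21} = 7, s_{22} = 13, s_{23} = 2, s_{24} = 5, s_{25} = 7.
The sequence repeats with period 24.
(603 - 0) mod 24 = 3, so s_{603} = s_3 = 13.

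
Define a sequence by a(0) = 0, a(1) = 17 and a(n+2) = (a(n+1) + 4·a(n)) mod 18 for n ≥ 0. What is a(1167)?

5

Computing terms: a(0) = 0; a(1) = 17; a(2) = 17; a(3) = 13; a(4) = 9; a(5) = 7; a(6) = 7; a(7) = 17; a(8) = 9; a(9) = 5; a(10) = 5; a(11) = 7; a(12) = 9; a(13) = 1; a(14) = 1; a(15) = 5; a(16) = 9; a(17) = 11; a(18) = 11; a(19) = 1; a(20) = 9; a(21) = 13; a(22) = 13; a(23) = 11; a(24) = 9; a(25) = 17; a(26) = 17.
Since (a(25), a(26)) = (a(1), a(2)) = (17, 17) (two consecutive terms determine the rest), the sequence is eventually periodic: after a pre-period of length 1 it cycles with period 24.
For n ≥ 1, a(n) depends only on (n - 1) mod 24. (1167 - 1) mod 24 = 14, so a(1167) = a(15) = 5.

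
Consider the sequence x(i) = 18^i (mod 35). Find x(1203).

22

x(0) = 1,  x(1) = 18,  x(2) = 9,  x(3) = 22,  x(4) = 11,  x(5) = 23,  x(6) = 29,  x(7) = 32,  x(8) = 16,  x(9) = 8,  x(10) = 4,  x(11) = 2,  x(12) = 1.
The sequence repeats with period 12.
(1203 - 0) mod 12 = 3, so x(1203) = x(3) = 22.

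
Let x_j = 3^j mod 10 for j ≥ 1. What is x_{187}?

We have x_1 = 3; x_2 = 9; x_3 = 7; x_4 = 1; x_5 = 3.
Since x_5 = x_1 = 3, the sequence is periodic with period 4.
So x_{187} = x_{1 + ((187-1) mod 4)} = x_3 = 7.

7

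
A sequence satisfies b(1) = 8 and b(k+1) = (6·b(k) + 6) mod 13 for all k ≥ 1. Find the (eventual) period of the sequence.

b(1) = 8; b(2) = 2; b(3) = 5; b(4) = 10; b(5) = 1; b(6) = 12; b(7) = 0; b(8) = 6; b(9) = 3; b(10) = 11; b(11) = 7; b(12) = 9; b(13) = 8.
Since b(13) = b(1) = 8, the sequence is periodic with period 12.

12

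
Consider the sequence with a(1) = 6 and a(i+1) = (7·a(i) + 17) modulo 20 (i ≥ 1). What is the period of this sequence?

Listing terms: a(1) = 6, a(2) = 19, a(3) = 10, a(4) = 7, a(5) = 6.
The sequence repeats with period 4.

4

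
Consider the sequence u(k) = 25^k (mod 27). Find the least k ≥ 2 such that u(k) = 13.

u(1) = 25,  u(2) = 4,  u(3) = 19,  u(4) = 16,  u(5) = 22,  u(6) = 10,  u(7) = 7,  u(8) = 13,  u(9) = 1,  u(10) = 25.
The sequence repeats with period 9.
The value 13 first appears (with k ≥ 2) at u(8).

8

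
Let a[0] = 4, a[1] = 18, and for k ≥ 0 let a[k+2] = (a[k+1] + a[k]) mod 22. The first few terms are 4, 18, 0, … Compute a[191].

18

We have a[0] = 4, a[1] = 18, a[2] = 0, a[3] = 18, a[4] = 18, a[5] = 14, a[6] = 10, a[7] = 2, a[8] = 12, a[9] = 14, a[10] = 4, a[11] = 18.
Since (a[10], a[11]) = (a[0], a[1]) = (4, 18) (two consecutive terms determine the rest), the sequence is periodic with period 10.
So a[191] = a[0 + ((191-0) mod 10)] = a[1] = 18.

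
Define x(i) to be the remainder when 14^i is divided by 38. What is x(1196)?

Computing terms: x(1) = 14,  x(2) = 6,  x(3) = 8,  x(4) = 36,  x(5) = 10,  x(6) = 26,  x(7) = 22,  x(8) = 4,  x(9) = 18,  x(10) = 24,  x(11) = 32,  x(12) = 30,  x(13) = 2,  x(14) = 28,  x(15) = 12,  x(16) = 16,  x(17) = 34,  x(18) = 20,  x(19) = 14.
Since x(19) = x(1) = 14, the sequence is periodic with period 18.
So x(1196) = x(1 + ((1196-1) mod 18)) = x(8) = 4.

4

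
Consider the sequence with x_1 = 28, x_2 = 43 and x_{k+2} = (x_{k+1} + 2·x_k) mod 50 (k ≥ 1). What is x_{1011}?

39

We have x_1 = 28, x_2 = 43, x_3 = 49, x_4 = 35, x_5 = 33, x_6 = 3, x_7 = 19, x_8 = 25, x_9 = 13, x_{10} = 13, x_{11} = 39, x_{12} = 15, x_{13} = 43, x_{14} = 23, x_{15} = 9, x_{16} = 5, x_{17} = 23, x_{18} = 33, x_{19} = 29, x_{20} = 45, x_{21} = 3, x_{22} = 43, x_{23} = 49.
Since (x_{22}, x_{23}) = (x_2, x_3) = (43, 49) (two consecutive terms determine the rest), the sequence is eventually periodic: after a pre-period of length 1 it cycles with period 20.
For k ≥ 2, x_k depends only on (k - 2) mod 20. (1011 - 2) mod 20 = 9, so x_{1011} = x_{11} = 39.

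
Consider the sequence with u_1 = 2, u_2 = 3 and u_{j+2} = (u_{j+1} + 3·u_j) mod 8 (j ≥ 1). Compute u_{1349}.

5

Listing terms: u_1 = 2, u_2 = 3, u_3 = 1, u_4 = 2, u_5 = 5, u_6 = 3, u_7 = 2, u_8 = 3.
Since (u_7, u_8) = (u_1, u_2) = (2, 3) (two consecutive terms determine the rest), the sequence is periodic with period 6.
(1349 - 1) mod 6 = 4, so u_{1349} = u_5 = 5.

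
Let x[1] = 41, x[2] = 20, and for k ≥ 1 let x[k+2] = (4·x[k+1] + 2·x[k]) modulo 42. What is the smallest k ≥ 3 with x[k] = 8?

Computing terms: x[1] = 41, x[2] = 20, x[3] = 36, x[4] = 16, x[5] = 10, x[6] = 30, x[7] = 14, x[8] = 32, x[9] = 30, x[10] = 16, x[11] = 40, x[12] = 24, x[13] = 8, x[14] = 38, x[15] = 0, x[16] = 34, x[17] = 10, x[18] = 24, x[19] = 32, x[20] = 8, x[21] = 12, x[22] = 22, x[23] = 28, x[24] = 30, x[25] = 8, x[26] = 8, x[27] = 6, x[28] = 40, x[29] = 4, x[30] = 12, x[31] = 14, x[32] = 38, x[33] = 12, x[34] = 40, x[35] = 16, x[36] = 18, x[37] = 20, x[38] = 32, x[39] = 0, x[40] = 22, x[41] = 4, x[42] = 18, x[43] = 38, x[44] = 20, x[45] = 30, x[46] = 34, x[47] = 28, x[48] = 12, x[49] = 20, x[50] = 20, x[51] = 36.
Since (x[50], x[51]) = (x[2], x[3]) = (20, 36) (two consecutive terms determine the rest), the sequence is eventually periodic: after a pre-period of length 1 it cycles with period 48.
The value 8 first appears (with k ≥ 3) at x[13].

13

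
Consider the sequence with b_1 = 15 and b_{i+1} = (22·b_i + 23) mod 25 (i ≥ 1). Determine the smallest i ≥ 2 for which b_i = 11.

b_1 = 15; b_2 = 3; b_3 = 14; b_4 = 6; b_5 = 5; b_6 = 8; b_7 = 24; b_8 = 1; b_9 = 20; b_{10} = 13; b_{11} = 9; b_{12} = 21; b_{13} = 10; b_{14} = 18; b_{15} = 19; b_{16} = 16; b_{17} = 0; b_{18} = 23; b_{19} = 4; b_{20} = 11; b_{21} = 15.
Since b_{21} = b_1 = 15, the sequence is periodic with period 20.
The value 11 first appears (with i ≥ 2) at b_{20}.

20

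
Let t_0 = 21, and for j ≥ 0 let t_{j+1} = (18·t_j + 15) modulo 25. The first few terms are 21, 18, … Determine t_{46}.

Computing terms: t_0 = 21,  t_1 = 18,  t_2 = 14,  t_3 = 17,  t_4 = 21.
Since t_4 = t_0 = 21, the sequence is periodic with period 4.
So t_{46} = t_{0 + ((46-0) mod 4)} = t_2 = 14.

14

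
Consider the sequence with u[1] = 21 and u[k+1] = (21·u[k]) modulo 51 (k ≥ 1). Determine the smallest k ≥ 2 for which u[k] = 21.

u[1] = 21, u[2] = 33, u[3] = 30, u[4] = 18, u[5] = 21.
The sequence repeats with period 4.
The value 21 next appears (with k ≥ 2) at u[5].

5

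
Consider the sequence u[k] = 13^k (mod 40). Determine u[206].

Listing terms: u[1] = 13; u[2] = 9; u[3] = 37; u[4] = 1; u[5] = 13.
The sequence repeats with period 4.
So u[206] = u[1 + ((206-1) mod 4)] = u[2] = 9.

9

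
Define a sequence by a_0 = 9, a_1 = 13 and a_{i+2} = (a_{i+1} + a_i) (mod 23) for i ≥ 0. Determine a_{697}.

10

Computing terms: a_0 = 9; a_1 = 13; a_2 = 22; a_3 = 12; a_4 = 11; a_5 = 0; a_6 = 11; a_7 = 11; a_8 = 22; a_9 = 10; a_{10} = 9; a_{11} = 19; a_{12} = 5; a_{13} = 1; a_{14} = 6; a_{15} = 7; a_{16} = 13; a_{17} = 20; a_{18} = 10; a_{19} = 7; a_{20} = 17; a_{21} = 1; a_{22} = 18; a_{23} = 19; a_{24} = 14; a_{25} = 10; a_{26} = 1; a_{27} = 11; a_{28} = 12; a_{29} = 0; a_{30} = 12; a_{31} = 12; a_{32} = 1; a_{33} = 13; a_{34} = 14; a_{35} = 4; a_{36} = 18; a_{37} = 22; a_{38} = 17; a_{39} = 16; a_{40} = 10; a_{41} = 3; a_{42} = 13; a_{43} = 16; a_{44} = 6; a_{45} = 22; a_{46} = 5; a_{47} = 4; a_{48} = 9; a_{49} = 13.
Since (a_{48}, a_{49}) = (a_0, a_1) = (9, 13) (two consecutive terms determine the rest), the sequence is periodic with period 48.
(697 - 0) mod 48 = 25, so a_{697} = a_{25} = 10.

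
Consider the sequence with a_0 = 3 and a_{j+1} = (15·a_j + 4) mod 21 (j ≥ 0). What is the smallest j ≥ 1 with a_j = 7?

We have a_0 = 3,  a_1 = 7,  a_2 = 4,  a_3 = 1,  a_4 = 19,  a_5 = 16,  a_6 = 13,  a_7 = 10,  a_8 = 7.
Since a_8 = a_1 = 7, the sequence is eventually periodic: after a pre-period of length 1 it cycles with period 7.
The value 7 first appears (with j ≥ 1) at a_1.

1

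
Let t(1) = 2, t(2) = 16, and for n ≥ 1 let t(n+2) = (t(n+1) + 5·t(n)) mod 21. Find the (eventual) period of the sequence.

42

Computing terms: t(1) = 2; t(2) = 16; t(3) = 5; t(4) = 1; t(5) = 5; t(6) = 10; t(7) = 14; t(8) = 1; t(9) = 8; t(10) = 13; t(11) = 11; t(12) = 13; t(13) = 5; t(14) = 7; t(15) = 11; t(16) = 4; t(17) = 17; t(18) = 16; t(19) = 17; t(20) = 13; t(21) = 14; t(22) = 16; t(23) = 2; t(24) = 19; t(25) = 8; t(26) = 19; t(27) = 17; t(28) = 7; t(29) = 8; t(30) = 1; t(31) = 20; t(32) = 4; t(33) = 20; t(34) = 19; t(35) = 14; t(36) = 4; t(37) = 11; t(38) = 10; t(39) = 2; t(40) = 10; t(41) = 20; t(42) = 7; t(43) = 2; t(44) = 16.
The sequence repeats with period 42.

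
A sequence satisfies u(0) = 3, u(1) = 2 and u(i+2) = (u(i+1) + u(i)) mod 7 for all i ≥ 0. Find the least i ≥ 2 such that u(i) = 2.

10

We have u(0) = 3, u(1) = 2, u(2) = 5, u(3) = 0, u(4) = 5, u(5) = 5, u(6) = 3, u(7) = 1, u(8) = 4, u(9) = 5, u(10) = 2, u(11) = 0, u(12) = 2, u(13) = 2, u(14) = 4, u(15) = 6, u(16) = 3, u(17) = 2.
Since (u(16), u(17)) = (u(0), u(1)) = (3, 2) (two consecutive terms determine the rest), the sequence is periodic with period 16.
The value 2 first appears (with i ≥ 2) at u(10).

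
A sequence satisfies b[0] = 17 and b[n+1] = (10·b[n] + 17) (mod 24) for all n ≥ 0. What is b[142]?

Computing terms: b[0] = 17,  b[1] = 19,  b[2] = 15,  b[3] = 23,  b[4] = 7,  b[5] = 15.
Since b[5] = b[2] = 15, the sequence is eventually periodic: after a pre-period of length 2 it cycles with period 3.
For n ≥ 2, b[n] depends only on (n - 2) mod 3. (142 - 2) mod 3 = 2, so b[142] = b[4] = 7.

7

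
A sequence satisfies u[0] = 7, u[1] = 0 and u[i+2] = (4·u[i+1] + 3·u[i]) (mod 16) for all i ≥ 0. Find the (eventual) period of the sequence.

8

Listing terms: u[0] = 7,  u[1] = 0,  u[2] = 5,  u[3] = 4,  u[4] = 15,  u[5] = 8,  u[6] = 13,  u[7] = 12,  u[8] = 7,  u[9] = 0.
The sequence repeats with period 8.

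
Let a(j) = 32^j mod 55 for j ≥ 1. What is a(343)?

43

a(1) = 32,  a(2) = 34,  a(3) = 43,  a(4) = 1,  a(5) = 32.
Since a(5) = a(1) = 32, the sequence is periodic with period 4.
So a(343) = a(1 + ((343-1) mod 4)) = a(3) = 43.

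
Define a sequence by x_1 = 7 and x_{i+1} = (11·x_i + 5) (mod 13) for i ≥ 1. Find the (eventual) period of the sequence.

x_1 = 7,  x_2 = 4,  x_3 = 10,  x_4 = 11,  x_5 = 9,  x_6 = 0,  x_7 = 5,  x_8 = 8,  x_9 = 2,  x_{10} = 1,  x_{11} = 3,  x_{12} = 12,  x_{13} = 7.
The sequence repeats with period 12.

12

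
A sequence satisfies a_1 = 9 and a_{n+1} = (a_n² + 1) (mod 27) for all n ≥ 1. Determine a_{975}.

We have a_1 = 9; a_2 = 1; a_3 = 2; a_4 = 5; a_5 = 26; a_6 = 2.
Since a_6 = a_3 = 2, the sequence is eventually periodic: after a pre-period of length 2 it cycles with period 3.
For n ≥ 3, a_n depends only on (n - 3) mod 3. (975 - 3) mod 3 = 0, so a_{975} = a_3 = 2.

2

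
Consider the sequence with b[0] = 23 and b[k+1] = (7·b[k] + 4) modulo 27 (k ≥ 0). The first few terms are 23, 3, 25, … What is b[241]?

18

Listing terms: b[0] = 23, b[1] = 3, b[2] = 25, b[3] = 17, b[4] = 15, b[5] = 1, b[6] = 11, b[7] = 0, b[8] = 4, b[9] = 5, b[10] = 12, b[11] = 7, b[12] = 26, b[13] = 24, b[14] = 10, b[15] = 20, b[16] = 9, b[17] = 13, b[18] = 14, b[19] = 21, b[20] = 16, b[21] = 8, b[22] = 6, b[23] = 19, b[24] = 2, b[25] = 18, b[26] = 22, b[27] = 23.
Since b[27] = b[0] = 23, the sequence is periodic with period 27.
(241 - 0) mod 27 = 25, so b[241] = b[25] = 18.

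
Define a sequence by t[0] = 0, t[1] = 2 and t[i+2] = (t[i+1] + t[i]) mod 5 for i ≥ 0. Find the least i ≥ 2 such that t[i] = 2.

Listing terms: t[0] = 0, t[1] = 2, t[2] = 2, t[3] = 4, t[4] = 1, t[5] = 0, t[6] = 1, t[7] = 1, t[8] = 2, t[9] = 3, t[10] = 0, t[11] = 3, t[12] = 3, t[13] = 1, t[14] = 4, t[15] = 0, t[16] = 4, t[17] = 4, t[18] = 3, t[19] = 2, t[20] = 0, t[21] = 2.
The sequence repeats with period 20.
The value 2 first appears (with i ≥ 2) at t[2].

2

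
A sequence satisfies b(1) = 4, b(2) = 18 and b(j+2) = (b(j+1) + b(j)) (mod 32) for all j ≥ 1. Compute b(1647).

6

Listing terms: b(1) = 4, b(2) = 18, b(3) = 22, b(4) = 8, b(5) = 30, b(6) = 6, b(7) = 4, b(8) = 10, b(9) = 14, b(10) = 24, b(11) = 6, b(12) = 30, b(13) = 4, b(14) = 2, b(15) = 6, b(16) = 8, b(17) = 14, b(18) = 22, b(19) = 4, b(20) = 26, b(21) = 30, b(22) = 24, b(23) = 22, b(24) = 14, b(25) = 4, b(26) = 18.
The sequence repeats with period 24.
(1647 - 1) mod 24 = 14, so b(1647) = b(15) = 6.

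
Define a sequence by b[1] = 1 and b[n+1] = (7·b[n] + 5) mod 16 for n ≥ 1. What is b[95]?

We have b[1] = 1; b[2] = 12; b[3] = 9; b[4] = 4; b[5] = 1.
The sequence repeats with period 4.
(95 - 1) mod 4 = 2, so b[95] = b[3] = 9.

9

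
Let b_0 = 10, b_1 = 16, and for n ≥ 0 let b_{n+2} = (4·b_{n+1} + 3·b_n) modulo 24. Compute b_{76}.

Listing terms: b_0 = 10; b_1 = 16; b_2 = 22; b_3 = 16; b_4 = 10; b_5 = 16.
The sequence repeats with period 4.
So b_{76} = b_{0 + ((76-0) mod 4)} = b_0 = 10.

10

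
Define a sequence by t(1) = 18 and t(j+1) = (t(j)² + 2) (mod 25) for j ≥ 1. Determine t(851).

t(1) = 18,  t(2) = 1,  t(3) = 3,  t(4) = 11,  t(5) = 23,  t(6) = 6,  t(7) = 13,  t(8) = 21,  t(9) = 18.
Since t(9) = t(1) = 18, the sequence is periodic with period 8.
So t(851) = t(1 + ((851-1) mod 8)) = t(3) = 3.

3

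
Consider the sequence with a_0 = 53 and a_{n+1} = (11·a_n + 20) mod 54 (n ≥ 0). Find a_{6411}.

We have a_0 = 53,  a_1 = 9,  a_2 = 11,  a_3 = 33,  a_4 = 5,  a_5 = 21,  a_6 = 35,  a_7 = 27,  a_8 = 47,  a_9 = 51,  a_{10} = 41,  a_{11} = 39,  a_{12} = 17,  a_{13} = 45,  a_{14} = 29,  a_{15} = 15,  a_{16} = 23,  a_{17} = 3,  a_{18} = 53.
The sequence repeats with period 18.
(6411 - 0) mod 18 = 3, so a_{6411} = a_3 = 33.

33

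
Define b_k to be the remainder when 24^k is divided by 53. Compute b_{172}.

44

We have b_0 = 1, b_1 = 24, b_2 = 46, b_3 = 44, b_4 = 49, b_5 = 10, b_6 = 28, b_7 = 36, b_8 = 16, b_9 = 13, b_{10} = 47, b_{11} = 15, b_{12} = 42, b_{13} = 1.
The sequence repeats with period 13.
(172 - 0) mod 13 = 3, so b_{172} = b_3 = 44.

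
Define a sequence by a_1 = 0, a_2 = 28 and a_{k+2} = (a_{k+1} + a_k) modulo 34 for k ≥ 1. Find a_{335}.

a_1 = 0, a_2 = 28, a_3 = 28, a_4 = 22, a_5 = 16, a_6 = 4, a_7 = 20, a_8 = 24, a_9 = 10, a_{10} = 0, a_{11} = 10, a_{12} = 10, a_{13} = 20, a_{14} = 30, a_{15} = 16, a_{16} = 12, a_{17} = 28, a_{18} = 6, a_{19} = 0, a_{20} = 6, a_{21} = 6, a_{22} = 12, a_{23} = 18, a_{24} = 30, a_{25} = 14, a_{26} = 10, a_{27} = 24, a_{28} = 0, a_{29} = 24, a_{30} = 24, a_{31} = 14, a_{32} = 4, a_{33} = 18, a_{34} = 22, a_{35} = 6, a_{36} = 28, a_{37} = 0, a_{38} = 28.
Since (a_{37}, a_{38}) = (a_1, a_2) = (0, 28) (two consecutive terms determine the rest), the sequence is periodic with period 36.
(335 - 1) mod 36 = 10, so a_{335} = a_{11} = 10.

10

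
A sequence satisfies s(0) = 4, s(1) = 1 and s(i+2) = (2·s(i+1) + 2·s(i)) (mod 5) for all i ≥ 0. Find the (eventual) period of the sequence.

Computing terms: s(0) = 4,  s(1) = 1,  s(2) = 0,  s(3) = 2,  s(4) = 4,  s(5) = 2,  s(6) = 2,  s(7) = 3,  s(8) = 0,  s(9) = 1,  s(10) = 2,  s(11) = 1,  s(12) = 1,  s(13) = 4,  s(14) = 0,  s(15) = 3,  s(16) = 1,  s(17) = 3,  s(18) = 3,  s(19) = 2,  s(20) = 0,  s(21) = 4,  s(22) = 3,  s(23) = 4,  s(24) = 4,  s(25) = 1.
The sequence repeats with period 24.

24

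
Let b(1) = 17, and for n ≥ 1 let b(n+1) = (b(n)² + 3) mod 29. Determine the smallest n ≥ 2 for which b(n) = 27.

7

Listing terms: b(1) = 17; b(2) = 2; b(3) = 7; b(4) = 23; b(5) = 10; b(6) = 16; b(7) = 27; b(8) = 7.
Since b(8) = b(3) = 7, the sequence is eventually periodic: after a pre-period of length 2 it cycles with period 5.
The value 27 first appears (with n ≥ 2) at b(7).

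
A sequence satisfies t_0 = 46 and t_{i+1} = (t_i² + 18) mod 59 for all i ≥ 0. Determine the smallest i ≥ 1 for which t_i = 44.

Listing terms: t_0 = 46; t_1 = 10; t_2 = 0; t_3 = 18; t_4 = 47; t_5 = 44; t_6 = 7; t_7 = 8; t_8 = 23; t_9 = 16; t_{10} = 38; t_{11} = 46.
The sequence repeats with period 11.
The value 44 first appears (with i ≥ 1) at t_5.

5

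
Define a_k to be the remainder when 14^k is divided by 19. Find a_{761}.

Computing terms: a_1 = 14; a_2 = 6; a_3 = 8; a_4 = 17; a_5 = 10; a_6 = 7; a_7 = 3; a_8 = 4; a_9 = 18; a_{10} = 5; a_{11} = 13; a_{12} = 11; a_{13} = 2; a_{14} = 9; a_{15} = 12; a_{16} = 16; a_{17} = 15; a_{18} = 1; a_{19} = 14.
Since a_{19} = a_1 = 14, the sequence is periodic with period 18.
So a_{761} = a_{1 + ((761-1) mod 18)} = a_5 = 10.

10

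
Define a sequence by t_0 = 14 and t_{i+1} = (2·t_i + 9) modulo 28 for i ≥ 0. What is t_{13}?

We have t_0 = 14; t_1 = 9; t_2 = 27; t_3 = 7; t_4 = 23; t_5 = 27.
Since t_5 = t_2 = 27, the sequence is eventually periodic: after a pre-period of length 2 it cycles with period 3.
For i ≥ 2, t_i depends only on (i - 2) mod 3. (13 - 2) mod 3 = 2, so t_{13} = t_4 = 23.

23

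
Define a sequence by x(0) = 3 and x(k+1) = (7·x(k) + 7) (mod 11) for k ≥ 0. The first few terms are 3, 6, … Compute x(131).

We have x(0) = 3, x(1) = 6, x(2) = 5, x(3) = 9, x(4) = 4, x(5) = 2, x(6) = 10, x(7) = 0, x(8) = 7, x(9) = 1, x(10) = 3.
The sequence repeats with period 10.
So x(131) = x(0 + ((131-0) mod 10)) = x(1) = 6.

6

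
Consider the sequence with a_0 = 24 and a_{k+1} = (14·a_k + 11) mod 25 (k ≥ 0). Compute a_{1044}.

a_0 = 24,  a_1 = 22,  a_2 = 19,  a_3 = 2,  a_4 = 14,  a_5 = 7,  a_6 = 9,  a_7 = 12,  a_8 = 4,  a_9 = 17,  a_{10} = 24.
The sequence repeats with period 10.
(1044 - 0) mod 10 = 4, so a_{1044} = a_4 = 14.

14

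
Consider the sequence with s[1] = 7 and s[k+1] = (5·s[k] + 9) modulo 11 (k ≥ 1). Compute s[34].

10

Computing terms: s[1] = 7; s[2] = 0; s[3] = 9; s[4] = 10; s[5] = 4; s[6] = 7.
Since s[6] = s[1] = 7, the sequence is periodic with period 5.
(34 - 1) mod 5 = 3, so s[34] = s[4] = 10.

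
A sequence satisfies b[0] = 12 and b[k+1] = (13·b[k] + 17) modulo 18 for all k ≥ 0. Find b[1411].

5

Listing terms: b[0] = 12; b[1] = 11; b[2] = 16; b[3] = 9; b[4] = 8; b[5] = 13; b[6] = 6; b[7] = 5; b[8] = 10; b[9] = 3; b[10] = 2; b[11] = 7; b[12] = 0; b[13] = 17; b[14] = 4; b[15] = 15; b[16] = 14; b[17] = 1; b[18] = 12.
The sequence repeats with period 18.
So b[1411] = b[0 + ((1411-0) mod 18)] = b[7] = 5.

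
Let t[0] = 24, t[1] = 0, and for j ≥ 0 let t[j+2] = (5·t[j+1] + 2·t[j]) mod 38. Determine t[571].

0

Computing terms: t[0] = 24; t[1] = 0; t[2] = 10; t[3] = 12; t[4] = 4; t[5] = 6; t[6] = 0; t[7] = 12; t[8] = 22; t[9] = 20; t[10] = 30; t[11] = 0; t[12] = 22; t[13] = 34; t[14] = 24; t[15] = 36; t[16] = 0; t[17] = 34; t[18] = 18; t[19] = 6; t[20] = 28; t[21] = 0; t[22] = 18; t[23] = 14; t[24] = 30; t[25] = 26; t[26] = 0; t[27] = 14; t[28] = 32; t[29] = 36; t[30] = 16; t[31] = 0; t[32] = 32; t[33] = 8; t[34] = 28; t[35] = 4; t[36] = 0; t[37] = 8; t[38] = 2; t[39] = 26; t[40] = 20; t[41] = 0; t[42] = 2; t[43] = 10; t[44] = 16; t[45] = 24; t[46] = 0.
Since (t[45], t[46]) = (t[0], t[1]) = (24, 0) (two consecutive terms determine the rest), the sequence is periodic with period 45.
So t[571] = t[0 + ((571-0) mod 45)] = t[31] = 0.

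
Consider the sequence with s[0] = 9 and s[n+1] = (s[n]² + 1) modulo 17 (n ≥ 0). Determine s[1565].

Computing terms: s[0] = 9; s[1] = 14; s[2] = 10; s[3] = 16; s[4] = 2; s[5] = 5; s[6] = 9.
The sequence repeats with period 6.
(1565 - 0) mod 6 = 5, so s[1565] = s[5] = 5.

5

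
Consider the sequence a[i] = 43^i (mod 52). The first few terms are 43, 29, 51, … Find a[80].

29

Listing terms: a[1] = 43,  a[2] = 29,  a[3] = 51,  a[4] = 9,  a[5] = 23,  a[6] = 1,  a[7] = 43.
Since a[7] = a[1] = 43, the sequence is periodic with period 6.
(80 - 1) mod 6 = 1, so a[80] = a[2] = 29.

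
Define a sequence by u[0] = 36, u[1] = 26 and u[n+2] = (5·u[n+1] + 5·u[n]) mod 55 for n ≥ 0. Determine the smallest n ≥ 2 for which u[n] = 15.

u[0] = 36, u[1] = 26, u[2] = 35, u[3] = 30, u[4] = 50, u[5] = 15, u[6] = 50, u[7] = 50, u[8] = 5, u[9] = 0, u[10] = 25, u[11] = 15, u[12] = 35, u[13] = 30.
Since (u[12], u[13]) = (u[2], u[3]) = (35, 30) (two consecutive terms determine the rest), the sequence is eventually periodic: after a pre-period of length 2 it cycles with period 10.
The value 15 first appears (with n ≥ 2) at u[5].

5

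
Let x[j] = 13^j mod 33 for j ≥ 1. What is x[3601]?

Computing terms: x[1] = 13,  x[2] = 4,  x[3] = 19,  x[4] = 16,  x[5] = 10,  x[6] = 31,  x[7] = 7,  x[8] = 25,  x[9] = 28,  x[10] = 1,  x[11] = 13.
The sequence repeats with period 10.
So x[3601] = x[1 + ((3601-1) mod 10)] = x[1] = 13.

13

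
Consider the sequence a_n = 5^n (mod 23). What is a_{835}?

14

a_1 = 5, a_2 = 2, a_3 = 10, a_4 = 4, a_5 = 20, a_6 = 8, a_7 = 17, a_8 = 16, a_9 = 11, a_{10} = 9, a_{11} = 22, a_{12} = 18, a_{13} = 21, a_{14} = 13, a_{15} = 19, a_{16} = 3, a_{17} = 15, a_{18} = 6, a_{19} = 7, a_{20} = 12, a_{21} = 14, a_{22} = 1, a_{23} = 5.
The sequence repeats with period 22.
(835 - 1) mod 22 = 20, so a_{835} = a_{21} = 14.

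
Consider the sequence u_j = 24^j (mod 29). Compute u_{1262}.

25

Listing terms: u_0 = 1; u_1 = 24; u_2 = 25; u_3 = 20; u_4 = 16; u_5 = 7; u_6 = 23; u_7 = 1.
The sequence repeats with period 7.
So u_{1262} = u_{0 + ((1262-0) mod 7)} = u_2 = 25.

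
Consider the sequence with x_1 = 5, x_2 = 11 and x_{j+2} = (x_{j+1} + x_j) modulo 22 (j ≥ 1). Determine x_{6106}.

15

We have x_1 = 5,  x_2 = 11,  x_3 = 16,  x_4 = 5,  x_5 = 21,  x_6 = 4,  x_7 = 3,  x_8 = 7,  x_9 = 10,  x_{10} = 17,  x_{11} = 5,  x_{12} = 0,  x_{13} = 5,  x_{14} = 5,  x_{15} = 10,  x_{16} = 15,  x_{17} = 3,  x_{18} = 18,  x_{19} = 21,  x_{20} = 17,  x_{21} = 16,  x_{22} = 11,  x_{23} = 5,  x_{24} = 16,  x_{25} = 21,  x_{26} = 15,  x_{27} = 14,  x_{28} = 7,  x_{29} = 21,  x_{30} = 6,  x_{31} = 5,  x_{32} = 11.
The sequence repeats with period 30.
(6106 - 1) mod 30 = 15, so x_{6106} = x_{16} = 15.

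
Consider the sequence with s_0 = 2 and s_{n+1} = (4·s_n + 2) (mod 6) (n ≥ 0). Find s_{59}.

0

Listing terms: s_0 = 2, s_1 = 4, s_2 = 0, s_3 = 2.
Since s_3 = s_0 = 2, the sequence is periodic with period 3.
(59 - 0) mod 3 = 2, so s_{59} = s_2 = 0.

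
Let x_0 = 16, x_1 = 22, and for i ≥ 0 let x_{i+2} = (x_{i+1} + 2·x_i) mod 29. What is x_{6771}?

Listing terms: x_0 = 16,  x_1 = 22,  x_2 = 25,  x_3 = 11,  x_4 = 3,  x_5 = 25,  x_6 = 2,  x_7 = 23,  x_8 = 27,  x_9 = 15,  x_{10} = 11,  x_{11} = 12,  x_{12} = 5,  x_{13} = 0,  x_{14} = 10,  x_{15} = 10,  x_{16} = 1,  x_{17} = 21,  x_{18} = 23,  x_{19} = 7,  x_{20} = 24,  x_{21} = 9,  x_{22} = 28,  x_{23} = 17,  x_{24} = 15,  x_{25} = 20,  x_{26} = 21,  x_{27} = 3,  x_{28} = 16,  x_{29} = 22.
The sequence repeats with period 28.
(6771 - 0) mod 28 = 23, so x_{6771} = x_{23} = 17.

17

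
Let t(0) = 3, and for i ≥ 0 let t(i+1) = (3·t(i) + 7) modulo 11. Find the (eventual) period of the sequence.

5

We have t(0) = 3; t(1) = 5; t(2) = 0; t(3) = 7; t(4) = 6; t(5) = 3.
The sequence repeats with period 5.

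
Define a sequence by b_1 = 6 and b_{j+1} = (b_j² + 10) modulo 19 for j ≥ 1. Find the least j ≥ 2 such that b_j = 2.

We have b_1 = 6; b_2 = 8; b_3 = 17; b_4 = 14; b_5 = 16; b_6 = 0; b_7 = 10; b_8 = 15; b_9 = 7; b_{10} = 2; b_{11} = 14.
Since b_{11} = b_4 = 14, the sequence is eventually periodic: after a pre-period of length 3 it cycles with period 7.
The value 2 first appears (with j ≥ 2) at b_{10}.

10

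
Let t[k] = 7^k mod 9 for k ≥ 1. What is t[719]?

Listing terms: t[1] = 7,  t[2] = 4,  t[3] = 1,  t[4] = 7.
Since t[4] = t[1] = 7, the sequence is periodic with period 3.
So t[719] = t[1 + ((719-1) mod 3)] = t[2] = 4.

4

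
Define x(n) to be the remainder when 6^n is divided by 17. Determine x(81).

6

x(0) = 1,  x(1) = 6,  x(2) = 2,  x(3) = 12,  x(4) = 4,  x(5) = 7,  x(6) = 8,  x(7) = 14,  x(8) = 16,  x(9) = 11,  x(10) = 15,  x(11) = 5,  x(12) = 13,  x(13) = 10,  x(14) = 9,  x(15) = 3,  x(16) = 1.
The sequence repeats with period 16.
So x(81) = x(0 + ((81-0) mod 16)) = x(1) = 6.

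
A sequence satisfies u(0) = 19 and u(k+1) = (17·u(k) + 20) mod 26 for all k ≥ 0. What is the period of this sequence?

Listing terms: u(0) = 19; u(1) = 5; u(2) = 1; u(3) = 11; u(4) = 25; u(5) = 3; u(6) = 19.
Since u(6) = u(0) = 19, the sequence is periodic with period 6.

6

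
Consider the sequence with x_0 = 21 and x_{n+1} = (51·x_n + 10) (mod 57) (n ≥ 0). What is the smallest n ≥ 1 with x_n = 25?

Listing terms: x_0 = 21,  x_1 = 55,  x_2 = 22,  x_3 = 49,  x_4 = 1,  x_5 = 4,  x_6 = 43,  x_7 = 37,  x_8 = 16,  x_9 = 28,  x_{10} = 13,  x_{11} = 46,  x_{12} = 19,  x_{13} = 10,  x_{14} = 7,  x_{15} = 25,  x_{16} = 31,  x_{17} = 52,  x_{18} = 40,  x_{19} = 55.
Since x_{19} = x_1 = 55, the sequence is eventually periodic: after a pre-period of length 1 it cycles with period 18.
The value 25 first appears (with n ≥ 1) at x_{15}.

15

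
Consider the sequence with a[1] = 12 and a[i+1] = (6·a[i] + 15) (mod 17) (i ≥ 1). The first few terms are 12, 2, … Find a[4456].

Computing terms: a[1] = 12; a[2] = 2; a[3] = 10; a[4] = 7; a[5] = 6; a[6] = 0; a[7] = 15; a[8] = 3; a[9] = 16; a[10] = 9; a[11] = 1; a[12] = 4; a[13] = 5; a[14] = 11; a[15] = 13; a[16] = 8; a[17] = 12.
The sequence repeats with period 16.
So a[4456] = a[1 + ((4456-1) mod 16)] = a[8] = 3.

3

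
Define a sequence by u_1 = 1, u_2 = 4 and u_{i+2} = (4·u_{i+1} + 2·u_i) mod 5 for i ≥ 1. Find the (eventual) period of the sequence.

4

Computing terms: u_1 = 1; u_2 = 4; u_3 = 3; u_4 = 0; u_5 = 1; u_6 = 4.
Since (u_5, u_6) = (u_1, u_2) = (1, 4) (two consecutive terms determine the rest), the sequence is periodic with period 4.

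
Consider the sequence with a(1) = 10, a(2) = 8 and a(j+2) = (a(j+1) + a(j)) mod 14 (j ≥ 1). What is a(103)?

We have a(1) = 10, a(2) = 8, a(3) = 4, a(4) = 12, a(5) = 2, a(6) = 0, a(7) = 2, a(8) = 2, a(9) = 4, a(10) = 6, a(11) = 10, a(12) = 2, a(13) = 12, a(14) = 0, a(15) = 12, a(16) = 12, a(17) = 10, a(18) = 8.
The sequence repeats with period 16.
(103 - 1) mod 16 = 6, so a(103) = a(7) = 2.

2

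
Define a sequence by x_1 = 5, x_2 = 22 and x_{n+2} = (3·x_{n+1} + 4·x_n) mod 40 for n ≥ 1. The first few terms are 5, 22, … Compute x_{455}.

22

We have x_1 = 5, x_2 = 22, x_3 = 6, x_4 = 26, x_5 = 22, x_6 = 10, x_7 = 38, x_8 = 34, x_9 = 14, x_{10} = 18, x_{11} = 30, x_{12} = 2, x_{13} = 6, x_{14} = 26.
Since (x_{13}, x_{14}) = (x_3, x_4) = (6, 26) (two consecutive terms determine the rest), the sequence is eventually periodic: after a pre-period of length 2 it cycles with period 10.
For n ≥ 3, x_n depends only on (n - 3) mod 10. (455 - 3) mod 10 = 2, so x_{455} = x_5 = 22.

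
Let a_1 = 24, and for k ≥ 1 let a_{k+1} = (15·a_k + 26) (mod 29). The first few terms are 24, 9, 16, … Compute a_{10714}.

12

Computing terms: a_1 = 24,  a_2 = 9,  a_3 = 16,  a_4 = 5,  a_5 = 14,  a_6 = 4,  a_7 = 28,  a_8 = 11,  a_9 = 17,  a_{10} = 20,  a_{11} = 7,  a_{12} = 15,  a_{13} = 19,  a_{14} = 21,  a_{15} = 22,  a_{16} = 8,  a_{17} = 1,  a_{18} = 12,  a_{19} = 3,  a_{20} = 13,  a_{21} = 18,  a_{22} = 6,  a_{23} = 0,  a_{24} = 26,  a_{25} = 10,  a_{26} = 2,  a_{27} = 27,  a_{28} = 25,  a_{29} = 24.
The sequence repeats with period 28.
(10714 - 1) mod 28 = 17, so a_{10714} = a_{18} = 12.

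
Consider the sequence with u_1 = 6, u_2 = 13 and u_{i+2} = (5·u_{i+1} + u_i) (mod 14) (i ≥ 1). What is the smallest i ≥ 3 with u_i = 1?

3

We have u_1 = 6; u_2 = 13; u_3 = 1; u_4 = 4; u_5 = 7; u_6 = 11; u_7 = 6; u_8 = 13.
Since (u_7, u_8) = (u_1, u_2) = (6, 13) (two consecutive terms determine the rest), the sequence is periodic with period 6.
The value 1 first appears (with i ≥ 3) at u_3.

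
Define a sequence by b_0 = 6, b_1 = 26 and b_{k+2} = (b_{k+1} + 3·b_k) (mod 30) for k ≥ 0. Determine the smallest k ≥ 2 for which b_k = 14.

Listing terms: b_0 = 6,  b_1 = 26,  b_2 = 14,  b_3 = 2,  b_4 = 14,  b_5 = 20,  b_6 = 2,  b_7 = 2,  b_8 = 8,  b_9 = 14,  b_{10} = 8,  b_{11} = 20,  b_{12} = 14,  b_{13} = 14,  b_{14} = 26,  b_{15} = 8,  b_{16} = 26,  b_{17} = 20,  b_{18} = 8,  b_{19} = 8,  b_{20} = 2,  b_{21} = 26,  b_{22} = 2,  b_{23} = 20,  b_{24} = 26,  b_{25} = 26,  b_{26} = 14.
Since (b_{25}, b_{26}) = (b_1, b_2) = (26, 14) (two consecutive terms determine the rest), the sequence is eventually periodic: after a pre-period of length 1 it cycles with period 24.
The value 14 first appears (with k ≥ 2) at b_2.

2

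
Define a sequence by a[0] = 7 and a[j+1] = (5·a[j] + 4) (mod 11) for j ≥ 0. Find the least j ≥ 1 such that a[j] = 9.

Listing terms: a[0] = 7, a[1] = 6, a[2] = 1, a[3] = 9, a[4] = 5, a[5] = 7.
The sequence repeats with period 5.
The value 9 first appears (with j ≥ 1) at a[3].

3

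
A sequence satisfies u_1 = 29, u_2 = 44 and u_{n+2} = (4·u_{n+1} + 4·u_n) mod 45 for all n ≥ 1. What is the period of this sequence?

Computing terms: u_1 = 29,  u_2 = 44,  u_3 = 22,  u_4 = 39,  u_5 = 19,  u_6 = 7,  u_7 = 14,  u_8 = 39,  u_9 = 32,  u_{10} = 14,  u_{11} = 4,  u_{12} = 27,  u_{13} = 34,  u_{14} = 19,  u_{15} = 32,  u_{16} = 24,  u_{17} = 44,  u_{18} = 2,  u_{19} = 4,  u_{20} = 24,  u_{21} = 22,  u_{22} = 4,  u_{23} = 14,  u_{24} = 27,  u_{25} = 29,  u_{26} = 44.
Since (u_{25}, u_{26}) = (u_1, u_2) = (29, 44) (two consecutive terms determine the rest), the sequence is periodic with period 24.

24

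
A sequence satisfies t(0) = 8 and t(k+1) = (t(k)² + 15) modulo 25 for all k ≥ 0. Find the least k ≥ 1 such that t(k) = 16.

4

Listing terms: t(0) = 8,  t(1) = 4,  t(2) = 6,  t(3) = 1,  t(4) = 16,  t(5) = 21,  t(6) = 6.
Since t(6) = t(2) = 6, the sequence is eventually periodic: after a pre-period of length 2 it cycles with period 4.
The value 16 first appears (with k ≥ 1) at t(4).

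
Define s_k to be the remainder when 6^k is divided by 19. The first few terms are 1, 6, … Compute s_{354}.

7

s_0 = 1; s_1 = 6; s_2 = 17; s_3 = 7; s_4 = 4; s_5 = 5; s_6 = 11; s_7 = 9; s_8 = 16; s_9 = 1.
The sequence repeats with period 9.
So s_{354} = s_{0 + ((354-0) mod 9)} = s_3 = 7.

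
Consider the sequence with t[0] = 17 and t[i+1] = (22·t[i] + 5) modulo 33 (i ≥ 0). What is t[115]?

Computing terms: t[0] = 17, t[1] = 16, t[2] = 27, t[3] = 5, t[4] = 16.
Since t[4] = t[1] = 16, the sequence is eventually periodic: after a pre-period of length 1 it cycles with period 3.
For i ≥ 1, t[i] depends only on (i - 1) mod 3. (115 - 1) mod 3 = 0, so t[115] = t[1] = 16.

16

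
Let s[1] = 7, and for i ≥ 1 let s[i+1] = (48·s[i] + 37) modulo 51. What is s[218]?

28

Computing terms: s[1] = 7; s[2] = 16; s[3] = 40; s[4] = 19; s[5] = 31; s[6] = 46; s[7] = 1; s[8] = 34; s[9] = 37; s[10] = 28; s[11] = 4; s[12] = 25; s[13] = 13; s[14] = 49; s[15] = 43; s[16] = 10; s[17] = 7.
The sequence repeats with period 16.
So s[218] = s[1 + ((218-1) mod 16)] = s[10] = 28.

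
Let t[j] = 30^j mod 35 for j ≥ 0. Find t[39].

We have t[0] = 1; t[1] = 30; t[2] = 25; t[3] = 15; t[4] = 30.
Since t[4] = t[1] = 30, the sequence is eventually periodic: after a pre-period of length 1 it cycles with period 3.
For j ≥ 1, t[j] depends only on (j - 1) mod 3. (39 - 1) mod 3 = 2, so t[39] = t[3] = 15.

15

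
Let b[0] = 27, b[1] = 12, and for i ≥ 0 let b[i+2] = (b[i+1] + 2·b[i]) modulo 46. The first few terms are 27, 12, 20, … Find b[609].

10

Computing terms: b[0] = 27; b[1] = 12; b[2] = 20; b[3] = 44; b[4] = 38; b[5] = 34; b[6] = 18; b[7] = 40; b[8] = 30; b[9] = 18; b[10] = 32; b[11] = 22; b[12] = 40; b[13] = 38; b[14] = 26; b[15] = 10; b[16] = 16; b[17] = 36; b[18] = 22; b[19] = 2; b[20] = 0; b[21] = 4; b[22] = 4; b[23] = 12; b[24] = 20.
Since (b[23], b[24]) = (b[1], b[2]) = (12, 20) (two consecutive terms determine the rest), the sequence is eventually periodic: after a pre-period of length 1 it cycles with period 22.
For i ≥ 1, b[i] depends only on (i - 1) mod 22. (609 - 1) mod 22 = 14, so b[609] = b[15] = 10.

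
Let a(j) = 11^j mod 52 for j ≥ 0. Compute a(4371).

31

We have a(0) = 1, a(1) = 11, a(2) = 17, a(3) = 31, a(4) = 29, a(5) = 7, a(6) = 25, a(7) = 15, a(8) = 9, a(9) = 47, a(10) = 49, a(11) = 19, a(12) = 1.
The sequence repeats with period 12.
So a(4371) = a(0 + ((4371-0) mod 12)) = a(3) = 31.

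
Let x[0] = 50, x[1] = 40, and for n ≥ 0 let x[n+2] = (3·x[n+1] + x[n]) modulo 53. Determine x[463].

We have x[0] = 50; x[1] = 40; x[2] = 11; x[3] = 20; x[4] = 18; x[5] = 21; x[6] = 28; x[7] = 52; x[8] = 25; x[9] = 21; x[10] = 35; x[11] = 20; x[12] = 42; x[13] = 40; x[14] = 3; x[15] = 49; x[16] = 44; x[17] = 22; x[18] = 4; x[19] = 34; x[20] = 0; x[21] = 34; x[22] = 49; x[23] = 22; x[24] = 9; x[25] = 49; x[26] = 50; x[27] = 40.
Since (x[26], x[27]) = (x[0], x[1]) = (50, 40) (two consecutive terms determine the rest), the sequence is periodic with period 26.
(463 - 0) mod 26 = 21, so x[463] = x[21] = 34.

34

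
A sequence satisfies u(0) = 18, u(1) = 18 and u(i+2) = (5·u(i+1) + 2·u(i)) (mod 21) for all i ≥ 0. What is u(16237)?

Listing terms: u(0) = 18; u(1) = 18; u(2) = 0; u(3) = 15; u(4) = 12; u(5) = 6; u(6) = 12; u(7) = 9; u(8) = 6; u(9) = 6; u(10) = 0; u(11) = 12; u(12) = 18; u(13) = 9; u(14) = 18; u(15) = 3; u(16) = 9; u(17) = 9; u(18) = 0; u(19) = 18; u(20) = 6; u(21) = 3; u(22) = 6; u(23) = 15; u(24) = 3; u(25) = 3; u(26) = 0; u(27) = 6; u(28) = 9; u(29) = 15; u(30) = 9; u(31) = 12; u(32) = 15; u(33) = 15; u(34) = 0; u(35) = 9; u(36) = 3; u(37) = 12; u(38) = 3; u(39) = 18; u(40) = 12; u(41) = 12; u(42) = 0; u(43) = 3; u(44) = 15; u(45) = 18; u(46) = 15; u(47) = 6; u(48) = 18; u(49) = 18.
The sequence repeats with period 48.
(16237 - 0) mod 48 = 13, so u(16237) = u(13) = 9.

9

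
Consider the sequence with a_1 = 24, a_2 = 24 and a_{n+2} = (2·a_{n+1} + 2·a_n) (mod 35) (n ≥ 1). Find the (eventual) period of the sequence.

48

a_1 = 24,  a_2 = 24,  a_3 = 26,  a_4 = 30,  a_5 = 7,  a_6 = 4,  a_7 = 22,  a_8 = 17,  a_9 = 8,  a_{10} = 15,  a_{11} = 11,  a_{12} = 17,  a_{13} = 21,  a_{14} = 6,  a_{15} = 19,  a_{16} = 15,  a_{17} = 33,  a_{18} = 26,  a_{19} = 13,  a_{20} = 8,  a_{21} = 7,  a_{22} = 30,  a_{23} = 4,  a_{24} = 33,  a_{25} = 4,  a_{26} = 4,  a_{27} = 16,  a_{28} = 5,  a_{29} = 7,  a_{30} = 24,  a_{31} = 27,  a_{32} = 32,  a_{33} = 13,  a_{34} = 20,  a_{35} = 31,  a_{36} = 32,  a_{37} = 21,  a_{38} = 1,  a_{39} = 9,  a_{40} = 20,  a_{41} = 23,  a_{42} = 16,  a_{43} = 8,  a_{44} = 13,  a_{45} = 7,  a_{46} = 5,  a_{47} = 24,  a_{48} = 23,  a_{49} = 24,  a_{50} = 24.
Since (a_{49}, a_{50}) = (a_1, a_2) = (24, 24) (two consecutive terms determine the rest), the sequence is periodic with period 48.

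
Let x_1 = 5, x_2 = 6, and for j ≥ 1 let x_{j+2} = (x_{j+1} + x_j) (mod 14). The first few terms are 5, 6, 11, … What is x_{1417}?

9

Computing terms: x_1 = 5,  x_2 = 6,  x_3 = 11,  x_4 = 3,  x_5 = 0,  x_6 = 3,  x_7 = 3,  x_8 = 6,  x_9 = 9,  x_{10} = 1,  x_{11} = 10,  x_{12} = 11,  x_{13} = 7,  x_{14} = 4,  x_{15} = 11,  x_{16} = 1,  x_{17} = 12,  x_{18} = 13,  x_{19} = 11,  x_{20} = 10,  x_{21} = 7,  x_{22} = 3,  x_{23} = 10,  x_{24} = 13,  x_{25} = 9,  x_{26} = 8,  x_{27} = 3,  x_{28} = 11,  x_{29} = 0,  x_{30} = 11,  x_{31} = 11,  x_{32} = 8,  x_{33} = 5,  x_{34} = 13,  x_{35} = 4,  x_{36} = 3,  x_{37} = 7,  x_{38} = 10,  x_{39} = 3,  x_{40} = 13,  x_{41} = 2,  x_{42} = 1,  x_{43} = 3,  x_{44} = 4,  x_{45} = 7,  x_{46} = 11,  x_{47} = 4,  x_{48} = 1,  x_{49} = 5,  x_{50} = 6.
The sequence repeats with period 48.
(1417 - 1) mod 48 = 24, so x_{1417} = x_{25} = 9.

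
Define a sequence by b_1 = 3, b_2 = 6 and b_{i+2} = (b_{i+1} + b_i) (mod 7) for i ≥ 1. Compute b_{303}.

We have b_1 = 3,  b_2 = 6,  b_3 = 2,  b_4 = 1,  b_5 = 3,  b_6 = 4,  b_7 = 0,  b_8 = 4,  b_9 = 4,  b_{10} = 1,  b_{11} = 5,  b_{12} = 6,  b_{13} = 4,  b_{14} = 3,  b_{15} = 0,  b_{16} = 3,  b_{17} = 3,  b_{18} = 6.
Since (b_{17}, b_{18}) = (b_1, b_2) = (3, 6) (two consecutive terms determine the rest), the sequence is periodic with period 16.
So b_{303} = b_{1 + ((303-1) mod 16)} = b_{15} = 0.

0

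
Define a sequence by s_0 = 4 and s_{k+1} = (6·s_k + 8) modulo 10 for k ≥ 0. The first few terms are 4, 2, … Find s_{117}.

0

s_0 = 4,  s_1 = 2,  s_2 = 0,  s_3 = 8,  s_4 = 6,  s_5 = 4.
The sequence repeats with period 5.
(117 - 0) mod 5 = 2, so s_{117} = s_2 = 0.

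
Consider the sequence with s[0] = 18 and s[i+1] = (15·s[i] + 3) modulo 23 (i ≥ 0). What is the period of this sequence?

We have s[0] = 18,  s[1] = 20,  s[2] = 4,  s[3] = 17,  s[4] = 5,  s[5] = 9,  s[6] = 0,  s[7] = 3,  s[8] = 2,  s[9] = 10,  s[10] = 15,  s[11] = 21,  s[12] = 19,  s[13] = 12,  s[14] = 22,  s[15] = 11,  s[16] = 7,  s[17] = 16,  s[18] = 13,  s[19] = 14,  s[20] = 6,  s[21] = 1,  s[22] = 18.
The sequence repeats with period 22.

22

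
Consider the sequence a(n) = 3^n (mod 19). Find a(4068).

1

We have a(0) = 1, a(1) = 3, a(2) = 9, a(3) = 8, a(4) = 5, a(5) = 15, a(6) = 7, a(7) = 2, a(8) = 6, a(9) = 18, a(10) = 16, a(11) = 10, a(12) = 11, a(13) = 14, a(14) = 4, a(15) = 12, a(16) = 17, a(17) = 13, a(18) = 1.
Since a(18) = a(0) = 1, the sequence is periodic with period 18.
So a(4068) = a(0 + ((4068-0) mod 18)) = a(0) = 1.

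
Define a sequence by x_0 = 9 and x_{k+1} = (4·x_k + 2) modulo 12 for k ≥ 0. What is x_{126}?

6

Listing terms: x_0 = 9, x_1 = 2, x_2 = 10, x_3 = 6, x_4 = 2.
Since x_4 = x_1 = 2, the sequence is eventually periodic: after a pre-period of length 1 it cycles with period 3.
For k ≥ 1, x_k depends only on (k - 1) mod 3. (126 - 1) mod 3 = 2, so x_{126} = x_3 = 6.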